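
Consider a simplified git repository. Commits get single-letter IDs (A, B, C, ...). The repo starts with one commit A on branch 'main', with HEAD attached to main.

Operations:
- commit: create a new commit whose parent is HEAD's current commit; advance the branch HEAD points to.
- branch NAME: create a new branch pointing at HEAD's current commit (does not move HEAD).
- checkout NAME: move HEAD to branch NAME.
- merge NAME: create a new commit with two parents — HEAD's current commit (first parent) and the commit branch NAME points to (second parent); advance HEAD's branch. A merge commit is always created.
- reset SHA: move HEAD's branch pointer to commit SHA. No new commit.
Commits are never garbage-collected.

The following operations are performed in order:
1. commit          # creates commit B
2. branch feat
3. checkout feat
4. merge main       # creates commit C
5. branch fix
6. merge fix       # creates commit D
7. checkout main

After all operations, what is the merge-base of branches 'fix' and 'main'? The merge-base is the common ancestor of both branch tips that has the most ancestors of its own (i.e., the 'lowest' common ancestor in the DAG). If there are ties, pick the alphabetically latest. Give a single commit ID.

After op 1 (commit): HEAD=main@B [main=B]
After op 2 (branch): HEAD=main@B [feat=B main=B]
After op 3 (checkout): HEAD=feat@B [feat=B main=B]
After op 4 (merge): HEAD=feat@C [feat=C main=B]
After op 5 (branch): HEAD=feat@C [feat=C fix=C main=B]
After op 6 (merge): HEAD=feat@D [feat=D fix=C main=B]
After op 7 (checkout): HEAD=main@B [feat=D fix=C main=B]
ancestors(fix=C): ['A', 'B', 'C']
ancestors(main=B): ['A', 'B']
common: ['A', 'B']

Answer: B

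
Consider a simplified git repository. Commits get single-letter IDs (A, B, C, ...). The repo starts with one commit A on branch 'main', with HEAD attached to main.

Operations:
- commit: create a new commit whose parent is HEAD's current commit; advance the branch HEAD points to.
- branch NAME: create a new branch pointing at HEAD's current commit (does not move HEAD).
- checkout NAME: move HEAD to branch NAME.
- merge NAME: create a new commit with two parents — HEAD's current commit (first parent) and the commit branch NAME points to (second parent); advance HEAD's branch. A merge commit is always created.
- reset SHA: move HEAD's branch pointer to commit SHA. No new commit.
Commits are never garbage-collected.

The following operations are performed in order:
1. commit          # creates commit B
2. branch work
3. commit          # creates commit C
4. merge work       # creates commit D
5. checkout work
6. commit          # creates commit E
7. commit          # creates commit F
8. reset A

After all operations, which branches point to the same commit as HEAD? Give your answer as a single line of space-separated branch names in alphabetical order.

After op 1 (commit): HEAD=main@B [main=B]
After op 2 (branch): HEAD=main@B [main=B work=B]
After op 3 (commit): HEAD=main@C [main=C work=B]
After op 4 (merge): HEAD=main@D [main=D work=B]
After op 5 (checkout): HEAD=work@B [main=D work=B]
After op 6 (commit): HEAD=work@E [main=D work=E]
After op 7 (commit): HEAD=work@F [main=D work=F]
After op 8 (reset): HEAD=work@A [main=D work=A]

Answer: work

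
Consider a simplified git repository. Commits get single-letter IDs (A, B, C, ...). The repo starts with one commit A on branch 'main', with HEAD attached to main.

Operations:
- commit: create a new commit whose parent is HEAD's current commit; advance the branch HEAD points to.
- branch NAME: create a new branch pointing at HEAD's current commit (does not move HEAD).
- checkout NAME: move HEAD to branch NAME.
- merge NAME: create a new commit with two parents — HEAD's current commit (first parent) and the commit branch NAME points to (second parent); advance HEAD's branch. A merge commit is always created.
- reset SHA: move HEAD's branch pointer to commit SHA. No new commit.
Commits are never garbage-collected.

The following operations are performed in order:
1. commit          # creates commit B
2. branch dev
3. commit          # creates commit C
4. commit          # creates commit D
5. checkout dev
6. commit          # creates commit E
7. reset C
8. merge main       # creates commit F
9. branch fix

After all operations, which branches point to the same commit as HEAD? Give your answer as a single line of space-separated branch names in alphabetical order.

Answer: dev fix

Derivation:
After op 1 (commit): HEAD=main@B [main=B]
After op 2 (branch): HEAD=main@B [dev=B main=B]
After op 3 (commit): HEAD=main@C [dev=B main=C]
After op 4 (commit): HEAD=main@D [dev=B main=D]
After op 5 (checkout): HEAD=dev@B [dev=B main=D]
After op 6 (commit): HEAD=dev@E [dev=E main=D]
After op 7 (reset): HEAD=dev@C [dev=C main=D]
After op 8 (merge): HEAD=dev@F [dev=F main=D]
After op 9 (branch): HEAD=dev@F [dev=F fix=F main=D]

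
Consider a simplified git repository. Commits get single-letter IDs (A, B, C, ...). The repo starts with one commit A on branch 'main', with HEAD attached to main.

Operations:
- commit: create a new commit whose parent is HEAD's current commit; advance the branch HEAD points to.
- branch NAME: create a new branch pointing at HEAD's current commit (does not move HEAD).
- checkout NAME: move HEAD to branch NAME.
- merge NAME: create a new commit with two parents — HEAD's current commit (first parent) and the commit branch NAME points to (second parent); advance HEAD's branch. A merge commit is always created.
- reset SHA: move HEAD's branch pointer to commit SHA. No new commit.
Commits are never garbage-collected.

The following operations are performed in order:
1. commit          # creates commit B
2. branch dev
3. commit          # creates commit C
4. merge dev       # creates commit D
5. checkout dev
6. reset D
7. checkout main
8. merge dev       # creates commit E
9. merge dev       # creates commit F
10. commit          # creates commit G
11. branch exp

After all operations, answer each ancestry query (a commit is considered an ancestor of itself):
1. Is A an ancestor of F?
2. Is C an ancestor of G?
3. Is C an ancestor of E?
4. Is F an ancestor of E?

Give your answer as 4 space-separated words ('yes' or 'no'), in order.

Answer: yes yes yes no

Derivation:
After op 1 (commit): HEAD=main@B [main=B]
After op 2 (branch): HEAD=main@B [dev=B main=B]
After op 3 (commit): HEAD=main@C [dev=B main=C]
After op 4 (merge): HEAD=main@D [dev=B main=D]
After op 5 (checkout): HEAD=dev@B [dev=B main=D]
After op 6 (reset): HEAD=dev@D [dev=D main=D]
After op 7 (checkout): HEAD=main@D [dev=D main=D]
After op 8 (merge): HEAD=main@E [dev=D main=E]
After op 9 (merge): HEAD=main@F [dev=D main=F]
After op 10 (commit): HEAD=main@G [dev=D main=G]
After op 11 (branch): HEAD=main@G [dev=D exp=G main=G]
ancestors(F) = {A,B,C,D,E,F}; A in? yes
ancestors(G) = {A,B,C,D,E,F,G}; C in? yes
ancestors(E) = {A,B,C,D,E}; C in? yes
ancestors(E) = {A,B,C,D,E}; F in? no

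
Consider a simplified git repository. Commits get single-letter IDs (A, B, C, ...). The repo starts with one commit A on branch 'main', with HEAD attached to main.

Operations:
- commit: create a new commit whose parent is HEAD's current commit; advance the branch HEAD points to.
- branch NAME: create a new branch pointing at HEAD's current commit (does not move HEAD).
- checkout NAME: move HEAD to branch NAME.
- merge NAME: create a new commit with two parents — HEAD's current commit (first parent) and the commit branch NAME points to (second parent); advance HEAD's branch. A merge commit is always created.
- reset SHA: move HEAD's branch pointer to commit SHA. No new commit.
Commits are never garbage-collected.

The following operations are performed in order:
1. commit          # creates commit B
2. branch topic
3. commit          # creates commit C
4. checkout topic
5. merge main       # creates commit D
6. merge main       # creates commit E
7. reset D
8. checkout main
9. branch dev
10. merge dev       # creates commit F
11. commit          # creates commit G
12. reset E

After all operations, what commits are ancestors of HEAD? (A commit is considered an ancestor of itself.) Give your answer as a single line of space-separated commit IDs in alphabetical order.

After op 1 (commit): HEAD=main@B [main=B]
After op 2 (branch): HEAD=main@B [main=B topic=B]
After op 3 (commit): HEAD=main@C [main=C topic=B]
After op 4 (checkout): HEAD=topic@B [main=C topic=B]
After op 5 (merge): HEAD=topic@D [main=C topic=D]
After op 6 (merge): HEAD=topic@E [main=C topic=E]
After op 7 (reset): HEAD=topic@D [main=C topic=D]
After op 8 (checkout): HEAD=main@C [main=C topic=D]
After op 9 (branch): HEAD=main@C [dev=C main=C topic=D]
After op 10 (merge): HEAD=main@F [dev=C main=F topic=D]
After op 11 (commit): HEAD=main@G [dev=C main=G topic=D]
After op 12 (reset): HEAD=main@E [dev=C main=E topic=D]

Answer: A B C D E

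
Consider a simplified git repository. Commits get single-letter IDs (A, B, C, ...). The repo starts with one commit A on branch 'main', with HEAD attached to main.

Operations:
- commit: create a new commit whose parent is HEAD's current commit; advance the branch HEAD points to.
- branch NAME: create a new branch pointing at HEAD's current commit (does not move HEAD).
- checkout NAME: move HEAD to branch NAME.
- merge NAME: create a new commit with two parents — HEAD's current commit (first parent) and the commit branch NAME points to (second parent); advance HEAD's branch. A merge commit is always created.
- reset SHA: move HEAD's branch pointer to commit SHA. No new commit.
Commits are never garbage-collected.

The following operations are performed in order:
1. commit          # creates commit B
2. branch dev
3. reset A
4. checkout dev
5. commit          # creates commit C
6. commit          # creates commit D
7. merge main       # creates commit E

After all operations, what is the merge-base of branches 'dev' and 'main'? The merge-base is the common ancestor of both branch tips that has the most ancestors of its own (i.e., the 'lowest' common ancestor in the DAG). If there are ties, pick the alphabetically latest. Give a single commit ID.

After op 1 (commit): HEAD=main@B [main=B]
After op 2 (branch): HEAD=main@B [dev=B main=B]
After op 3 (reset): HEAD=main@A [dev=B main=A]
After op 4 (checkout): HEAD=dev@B [dev=B main=A]
After op 5 (commit): HEAD=dev@C [dev=C main=A]
After op 6 (commit): HEAD=dev@D [dev=D main=A]
After op 7 (merge): HEAD=dev@E [dev=E main=A]
ancestors(dev=E): ['A', 'B', 'C', 'D', 'E']
ancestors(main=A): ['A']
common: ['A']

Answer: A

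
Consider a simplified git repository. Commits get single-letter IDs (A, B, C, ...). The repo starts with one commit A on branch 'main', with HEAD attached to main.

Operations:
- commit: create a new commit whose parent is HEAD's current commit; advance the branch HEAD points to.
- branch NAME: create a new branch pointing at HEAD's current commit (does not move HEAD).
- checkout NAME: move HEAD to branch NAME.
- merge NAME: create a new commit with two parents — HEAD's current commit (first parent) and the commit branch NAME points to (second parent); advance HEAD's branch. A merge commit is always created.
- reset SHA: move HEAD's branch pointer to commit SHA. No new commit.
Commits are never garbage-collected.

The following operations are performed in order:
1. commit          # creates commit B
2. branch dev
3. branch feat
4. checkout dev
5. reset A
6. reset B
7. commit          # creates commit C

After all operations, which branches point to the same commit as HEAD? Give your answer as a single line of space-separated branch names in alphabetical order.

After op 1 (commit): HEAD=main@B [main=B]
After op 2 (branch): HEAD=main@B [dev=B main=B]
After op 3 (branch): HEAD=main@B [dev=B feat=B main=B]
After op 4 (checkout): HEAD=dev@B [dev=B feat=B main=B]
After op 5 (reset): HEAD=dev@A [dev=A feat=B main=B]
After op 6 (reset): HEAD=dev@B [dev=B feat=B main=B]
After op 7 (commit): HEAD=dev@C [dev=C feat=B main=B]

Answer: dev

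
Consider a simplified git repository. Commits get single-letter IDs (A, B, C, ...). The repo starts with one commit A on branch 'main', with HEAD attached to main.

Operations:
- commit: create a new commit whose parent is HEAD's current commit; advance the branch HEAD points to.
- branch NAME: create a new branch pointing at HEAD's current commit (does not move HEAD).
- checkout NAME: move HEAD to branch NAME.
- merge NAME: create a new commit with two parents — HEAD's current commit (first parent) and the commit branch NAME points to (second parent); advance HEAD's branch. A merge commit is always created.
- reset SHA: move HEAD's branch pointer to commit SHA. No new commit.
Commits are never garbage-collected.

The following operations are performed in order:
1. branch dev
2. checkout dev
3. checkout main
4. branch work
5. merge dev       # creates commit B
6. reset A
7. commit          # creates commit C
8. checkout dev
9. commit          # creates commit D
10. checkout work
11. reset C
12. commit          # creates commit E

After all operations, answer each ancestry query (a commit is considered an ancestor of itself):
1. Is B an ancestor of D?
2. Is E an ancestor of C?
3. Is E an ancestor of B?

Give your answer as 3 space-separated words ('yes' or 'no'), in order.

After op 1 (branch): HEAD=main@A [dev=A main=A]
After op 2 (checkout): HEAD=dev@A [dev=A main=A]
After op 3 (checkout): HEAD=main@A [dev=A main=A]
After op 4 (branch): HEAD=main@A [dev=A main=A work=A]
After op 5 (merge): HEAD=main@B [dev=A main=B work=A]
After op 6 (reset): HEAD=main@A [dev=A main=A work=A]
After op 7 (commit): HEAD=main@C [dev=A main=C work=A]
After op 8 (checkout): HEAD=dev@A [dev=A main=C work=A]
After op 9 (commit): HEAD=dev@D [dev=D main=C work=A]
After op 10 (checkout): HEAD=work@A [dev=D main=C work=A]
After op 11 (reset): HEAD=work@C [dev=D main=C work=C]
After op 12 (commit): HEAD=work@E [dev=D main=C work=E]
ancestors(D) = {A,D}; B in? no
ancestors(C) = {A,C}; E in? no
ancestors(B) = {A,B}; E in? no

Answer: no no no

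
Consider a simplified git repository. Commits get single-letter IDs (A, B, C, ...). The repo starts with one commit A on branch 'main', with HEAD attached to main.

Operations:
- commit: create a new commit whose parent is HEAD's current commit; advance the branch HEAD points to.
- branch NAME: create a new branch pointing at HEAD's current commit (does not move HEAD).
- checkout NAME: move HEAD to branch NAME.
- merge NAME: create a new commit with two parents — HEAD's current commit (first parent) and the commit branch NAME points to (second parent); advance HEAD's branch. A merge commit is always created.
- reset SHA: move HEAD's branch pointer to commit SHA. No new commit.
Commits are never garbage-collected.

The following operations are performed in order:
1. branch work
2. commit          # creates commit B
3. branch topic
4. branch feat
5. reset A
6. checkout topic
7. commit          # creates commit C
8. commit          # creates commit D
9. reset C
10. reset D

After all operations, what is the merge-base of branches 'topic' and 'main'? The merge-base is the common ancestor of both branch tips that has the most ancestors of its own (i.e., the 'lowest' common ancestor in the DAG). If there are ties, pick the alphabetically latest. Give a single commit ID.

After op 1 (branch): HEAD=main@A [main=A work=A]
After op 2 (commit): HEAD=main@B [main=B work=A]
After op 3 (branch): HEAD=main@B [main=B topic=B work=A]
After op 4 (branch): HEAD=main@B [feat=B main=B topic=B work=A]
After op 5 (reset): HEAD=main@A [feat=B main=A topic=B work=A]
After op 6 (checkout): HEAD=topic@B [feat=B main=A topic=B work=A]
After op 7 (commit): HEAD=topic@C [feat=B main=A topic=C work=A]
After op 8 (commit): HEAD=topic@D [feat=B main=A topic=D work=A]
After op 9 (reset): HEAD=topic@C [feat=B main=A topic=C work=A]
After op 10 (reset): HEAD=topic@D [feat=B main=A topic=D work=A]
ancestors(topic=D): ['A', 'B', 'C', 'D']
ancestors(main=A): ['A']
common: ['A']

Answer: A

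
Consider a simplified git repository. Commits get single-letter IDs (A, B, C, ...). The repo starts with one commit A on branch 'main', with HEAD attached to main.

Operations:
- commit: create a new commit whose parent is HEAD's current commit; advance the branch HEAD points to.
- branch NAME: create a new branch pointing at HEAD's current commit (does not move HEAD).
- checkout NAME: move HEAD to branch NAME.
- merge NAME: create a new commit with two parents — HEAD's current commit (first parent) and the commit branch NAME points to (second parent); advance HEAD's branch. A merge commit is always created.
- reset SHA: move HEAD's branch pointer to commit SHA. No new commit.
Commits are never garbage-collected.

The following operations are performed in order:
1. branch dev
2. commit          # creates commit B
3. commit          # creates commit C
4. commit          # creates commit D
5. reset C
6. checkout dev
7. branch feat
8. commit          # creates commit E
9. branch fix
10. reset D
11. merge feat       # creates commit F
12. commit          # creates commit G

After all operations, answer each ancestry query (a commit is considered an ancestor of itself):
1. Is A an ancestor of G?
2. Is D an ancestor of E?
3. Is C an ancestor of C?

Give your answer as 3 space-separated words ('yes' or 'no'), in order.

Answer: yes no yes

Derivation:
After op 1 (branch): HEAD=main@A [dev=A main=A]
After op 2 (commit): HEAD=main@B [dev=A main=B]
After op 3 (commit): HEAD=main@C [dev=A main=C]
After op 4 (commit): HEAD=main@D [dev=A main=D]
After op 5 (reset): HEAD=main@C [dev=A main=C]
After op 6 (checkout): HEAD=dev@A [dev=A main=C]
After op 7 (branch): HEAD=dev@A [dev=A feat=A main=C]
After op 8 (commit): HEAD=dev@E [dev=E feat=A main=C]
After op 9 (branch): HEAD=dev@E [dev=E feat=A fix=E main=C]
After op 10 (reset): HEAD=dev@D [dev=D feat=A fix=E main=C]
After op 11 (merge): HEAD=dev@F [dev=F feat=A fix=E main=C]
After op 12 (commit): HEAD=dev@G [dev=G feat=A fix=E main=C]
ancestors(G) = {A,B,C,D,F,G}; A in? yes
ancestors(E) = {A,E}; D in? no
ancestors(C) = {A,B,C}; C in? yes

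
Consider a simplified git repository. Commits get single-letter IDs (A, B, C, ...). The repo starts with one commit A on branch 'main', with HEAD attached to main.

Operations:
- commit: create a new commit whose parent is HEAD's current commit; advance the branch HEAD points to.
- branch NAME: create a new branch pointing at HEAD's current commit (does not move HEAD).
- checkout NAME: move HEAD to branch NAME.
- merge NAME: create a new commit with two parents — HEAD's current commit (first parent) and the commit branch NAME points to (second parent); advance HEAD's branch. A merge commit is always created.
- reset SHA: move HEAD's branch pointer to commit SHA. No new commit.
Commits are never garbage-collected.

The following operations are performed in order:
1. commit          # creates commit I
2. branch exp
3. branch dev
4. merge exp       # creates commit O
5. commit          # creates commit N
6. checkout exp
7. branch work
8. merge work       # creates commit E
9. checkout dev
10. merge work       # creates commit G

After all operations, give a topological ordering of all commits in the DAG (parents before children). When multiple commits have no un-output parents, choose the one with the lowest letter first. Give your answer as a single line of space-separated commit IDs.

After op 1 (commit): HEAD=main@I [main=I]
After op 2 (branch): HEAD=main@I [exp=I main=I]
After op 3 (branch): HEAD=main@I [dev=I exp=I main=I]
After op 4 (merge): HEAD=main@O [dev=I exp=I main=O]
After op 5 (commit): HEAD=main@N [dev=I exp=I main=N]
After op 6 (checkout): HEAD=exp@I [dev=I exp=I main=N]
After op 7 (branch): HEAD=exp@I [dev=I exp=I main=N work=I]
After op 8 (merge): HEAD=exp@E [dev=I exp=E main=N work=I]
After op 9 (checkout): HEAD=dev@I [dev=I exp=E main=N work=I]
After op 10 (merge): HEAD=dev@G [dev=G exp=E main=N work=I]
commit A: parents=[]
commit E: parents=['I', 'I']
commit G: parents=['I', 'I']
commit I: parents=['A']
commit N: parents=['O']
commit O: parents=['I', 'I']

Answer: A I E G O N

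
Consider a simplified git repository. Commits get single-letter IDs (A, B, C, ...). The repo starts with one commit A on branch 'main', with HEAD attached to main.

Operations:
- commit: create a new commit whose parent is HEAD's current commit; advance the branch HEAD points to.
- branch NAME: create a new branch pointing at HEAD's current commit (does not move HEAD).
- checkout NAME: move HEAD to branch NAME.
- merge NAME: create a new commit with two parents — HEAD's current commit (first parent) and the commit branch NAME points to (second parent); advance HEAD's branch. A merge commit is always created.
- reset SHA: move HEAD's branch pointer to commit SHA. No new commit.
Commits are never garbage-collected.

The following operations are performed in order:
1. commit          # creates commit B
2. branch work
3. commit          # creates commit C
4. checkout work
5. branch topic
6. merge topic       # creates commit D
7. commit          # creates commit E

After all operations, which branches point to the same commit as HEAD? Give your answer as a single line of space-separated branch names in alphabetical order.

After op 1 (commit): HEAD=main@B [main=B]
After op 2 (branch): HEAD=main@B [main=B work=B]
After op 3 (commit): HEAD=main@C [main=C work=B]
After op 4 (checkout): HEAD=work@B [main=C work=B]
After op 5 (branch): HEAD=work@B [main=C topic=B work=B]
After op 6 (merge): HEAD=work@D [main=C topic=B work=D]
After op 7 (commit): HEAD=work@E [main=C topic=B work=E]

Answer: work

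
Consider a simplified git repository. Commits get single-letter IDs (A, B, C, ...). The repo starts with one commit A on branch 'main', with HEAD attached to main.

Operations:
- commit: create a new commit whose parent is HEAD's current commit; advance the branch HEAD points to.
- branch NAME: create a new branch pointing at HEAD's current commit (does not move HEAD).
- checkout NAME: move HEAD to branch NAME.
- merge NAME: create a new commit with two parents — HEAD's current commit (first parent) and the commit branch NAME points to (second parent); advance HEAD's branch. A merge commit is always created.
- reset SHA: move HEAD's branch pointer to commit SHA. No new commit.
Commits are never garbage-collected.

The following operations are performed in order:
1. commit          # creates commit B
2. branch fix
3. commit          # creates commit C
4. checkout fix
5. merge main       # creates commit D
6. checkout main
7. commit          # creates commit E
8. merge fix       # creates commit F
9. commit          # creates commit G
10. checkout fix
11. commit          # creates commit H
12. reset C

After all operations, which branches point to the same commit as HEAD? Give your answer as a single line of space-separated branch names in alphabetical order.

After op 1 (commit): HEAD=main@B [main=B]
After op 2 (branch): HEAD=main@B [fix=B main=B]
After op 3 (commit): HEAD=main@C [fix=B main=C]
After op 4 (checkout): HEAD=fix@B [fix=B main=C]
After op 5 (merge): HEAD=fix@D [fix=D main=C]
After op 6 (checkout): HEAD=main@C [fix=D main=C]
After op 7 (commit): HEAD=main@E [fix=D main=E]
After op 8 (merge): HEAD=main@F [fix=D main=F]
After op 9 (commit): HEAD=main@G [fix=D main=G]
After op 10 (checkout): HEAD=fix@D [fix=D main=G]
After op 11 (commit): HEAD=fix@H [fix=H main=G]
After op 12 (reset): HEAD=fix@C [fix=C main=G]

Answer: fix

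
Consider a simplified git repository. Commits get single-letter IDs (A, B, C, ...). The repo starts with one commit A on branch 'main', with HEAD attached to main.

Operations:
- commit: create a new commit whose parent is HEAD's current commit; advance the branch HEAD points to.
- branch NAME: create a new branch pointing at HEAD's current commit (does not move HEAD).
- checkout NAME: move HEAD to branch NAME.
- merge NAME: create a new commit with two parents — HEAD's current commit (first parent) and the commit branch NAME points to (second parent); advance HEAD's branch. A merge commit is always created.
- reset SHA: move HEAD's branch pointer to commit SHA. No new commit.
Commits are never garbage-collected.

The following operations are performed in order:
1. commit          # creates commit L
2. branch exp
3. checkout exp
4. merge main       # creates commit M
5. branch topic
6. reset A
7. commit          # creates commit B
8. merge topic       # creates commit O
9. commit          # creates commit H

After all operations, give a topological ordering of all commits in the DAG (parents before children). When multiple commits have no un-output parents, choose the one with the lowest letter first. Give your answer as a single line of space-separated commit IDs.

After op 1 (commit): HEAD=main@L [main=L]
After op 2 (branch): HEAD=main@L [exp=L main=L]
After op 3 (checkout): HEAD=exp@L [exp=L main=L]
After op 4 (merge): HEAD=exp@M [exp=M main=L]
After op 5 (branch): HEAD=exp@M [exp=M main=L topic=M]
After op 6 (reset): HEAD=exp@A [exp=A main=L topic=M]
After op 7 (commit): HEAD=exp@B [exp=B main=L topic=M]
After op 8 (merge): HEAD=exp@O [exp=O main=L topic=M]
After op 9 (commit): HEAD=exp@H [exp=H main=L topic=M]
commit A: parents=[]
commit B: parents=['A']
commit H: parents=['O']
commit L: parents=['A']
commit M: parents=['L', 'L']
commit O: parents=['B', 'M']

Answer: A B L M O H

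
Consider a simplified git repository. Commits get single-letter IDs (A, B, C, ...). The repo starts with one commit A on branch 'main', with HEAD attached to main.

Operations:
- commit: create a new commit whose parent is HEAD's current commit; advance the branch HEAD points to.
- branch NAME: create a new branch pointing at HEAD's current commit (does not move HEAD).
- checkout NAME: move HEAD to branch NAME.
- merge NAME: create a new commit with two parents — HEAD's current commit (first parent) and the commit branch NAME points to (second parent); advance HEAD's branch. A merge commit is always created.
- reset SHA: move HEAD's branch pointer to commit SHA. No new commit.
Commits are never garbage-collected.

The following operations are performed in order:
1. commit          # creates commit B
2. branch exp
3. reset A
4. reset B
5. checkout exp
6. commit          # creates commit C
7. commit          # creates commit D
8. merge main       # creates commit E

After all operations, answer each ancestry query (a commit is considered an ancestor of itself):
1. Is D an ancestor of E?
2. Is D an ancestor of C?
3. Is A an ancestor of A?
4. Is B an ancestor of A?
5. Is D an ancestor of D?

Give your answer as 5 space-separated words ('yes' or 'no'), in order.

Answer: yes no yes no yes

Derivation:
After op 1 (commit): HEAD=main@B [main=B]
After op 2 (branch): HEAD=main@B [exp=B main=B]
After op 3 (reset): HEAD=main@A [exp=B main=A]
After op 4 (reset): HEAD=main@B [exp=B main=B]
After op 5 (checkout): HEAD=exp@B [exp=B main=B]
After op 6 (commit): HEAD=exp@C [exp=C main=B]
After op 7 (commit): HEAD=exp@D [exp=D main=B]
After op 8 (merge): HEAD=exp@E [exp=E main=B]
ancestors(E) = {A,B,C,D,E}; D in? yes
ancestors(C) = {A,B,C}; D in? no
ancestors(A) = {A}; A in? yes
ancestors(A) = {A}; B in? no
ancestors(D) = {A,B,C,D}; D in? yes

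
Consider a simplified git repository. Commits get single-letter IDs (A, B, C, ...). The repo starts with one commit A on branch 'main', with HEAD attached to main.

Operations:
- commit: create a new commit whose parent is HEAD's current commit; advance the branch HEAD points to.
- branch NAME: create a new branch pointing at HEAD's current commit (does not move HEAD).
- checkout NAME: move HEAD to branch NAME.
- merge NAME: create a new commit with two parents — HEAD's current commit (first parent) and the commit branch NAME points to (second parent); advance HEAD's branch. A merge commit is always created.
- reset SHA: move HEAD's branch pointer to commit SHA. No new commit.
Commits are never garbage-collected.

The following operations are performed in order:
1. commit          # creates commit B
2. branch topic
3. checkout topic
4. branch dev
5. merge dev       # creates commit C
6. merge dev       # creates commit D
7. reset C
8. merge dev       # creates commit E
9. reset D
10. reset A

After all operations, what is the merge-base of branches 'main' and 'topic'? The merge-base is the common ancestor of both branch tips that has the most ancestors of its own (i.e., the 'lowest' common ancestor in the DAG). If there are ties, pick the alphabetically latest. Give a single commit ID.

Answer: A

Derivation:
After op 1 (commit): HEAD=main@B [main=B]
After op 2 (branch): HEAD=main@B [main=B topic=B]
After op 3 (checkout): HEAD=topic@B [main=B topic=B]
After op 4 (branch): HEAD=topic@B [dev=B main=B topic=B]
After op 5 (merge): HEAD=topic@C [dev=B main=B topic=C]
After op 6 (merge): HEAD=topic@D [dev=B main=B topic=D]
After op 7 (reset): HEAD=topic@C [dev=B main=B topic=C]
After op 8 (merge): HEAD=topic@E [dev=B main=B topic=E]
After op 9 (reset): HEAD=topic@D [dev=B main=B topic=D]
After op 10 (reset): HEAD=topic@A [dev=B main=B topic=A]
ancestors(main=B): ['A', 'B']
ancestors(topic=A): ['A']
common: ['A']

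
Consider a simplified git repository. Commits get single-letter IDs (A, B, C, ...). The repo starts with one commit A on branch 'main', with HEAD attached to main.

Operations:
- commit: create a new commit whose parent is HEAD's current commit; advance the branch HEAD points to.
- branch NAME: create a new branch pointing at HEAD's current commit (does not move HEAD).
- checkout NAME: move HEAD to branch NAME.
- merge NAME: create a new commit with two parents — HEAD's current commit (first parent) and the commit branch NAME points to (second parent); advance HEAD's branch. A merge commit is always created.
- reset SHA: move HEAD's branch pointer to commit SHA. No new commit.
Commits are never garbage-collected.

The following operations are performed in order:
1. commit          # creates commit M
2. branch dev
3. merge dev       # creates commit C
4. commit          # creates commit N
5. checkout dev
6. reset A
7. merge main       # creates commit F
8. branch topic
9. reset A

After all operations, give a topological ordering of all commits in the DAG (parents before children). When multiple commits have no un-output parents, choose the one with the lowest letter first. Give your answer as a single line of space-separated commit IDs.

After op 1 (commit): HEAD=main@M [main=M]
After op 2 (branch): HEAD=main@M [dev=M main=M]
After op 3 (merge): HEAD=main@C [dev=M main=C]
After op 4 (commit): HEAD=main@N [dev=M main=N]
After op 5 (checkout): HEAD=dev@M [dev=M main=N]
After op 6 (reset): HEAD=dev@A [dev=A main=N]
After op 7 (merge): HEAD=dev@F [dev=F main=N]
After op 8 (branch): HEAD=dev@F [dev=F main=N topic=F]
After op 9 (reset): HEAD=dev@A [dev=A main=N topic=F]
commit A: parents=[]
commit C: parents=['M', 'M']
commit F: parents=['A', 'N']
commit M: parents=['A']
commit N: parents=['C']

Answer: A M C N F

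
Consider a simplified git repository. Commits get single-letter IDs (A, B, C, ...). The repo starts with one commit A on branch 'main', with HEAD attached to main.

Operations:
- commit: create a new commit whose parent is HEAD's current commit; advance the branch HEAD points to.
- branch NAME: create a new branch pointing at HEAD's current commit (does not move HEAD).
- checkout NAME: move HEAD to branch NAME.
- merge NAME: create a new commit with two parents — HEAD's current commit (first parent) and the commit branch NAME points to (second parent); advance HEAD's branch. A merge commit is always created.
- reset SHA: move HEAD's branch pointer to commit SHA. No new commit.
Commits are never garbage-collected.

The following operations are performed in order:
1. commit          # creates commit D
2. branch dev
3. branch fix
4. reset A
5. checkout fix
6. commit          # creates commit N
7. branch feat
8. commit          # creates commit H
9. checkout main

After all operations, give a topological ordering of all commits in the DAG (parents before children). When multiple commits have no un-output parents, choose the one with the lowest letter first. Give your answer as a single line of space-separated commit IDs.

After op 1 (commit): HEAD=main@D [main=D]
After op 2 (branch): HEAD=main@D [dev=D main=D]
After op 3 (branch): HEAD=main@D [dev=D fix=D main=D]
After op 4 (reset): HEAD=main@A [dev=D fix=D main=A]
After op 5 (checkout): HEAD=fix@D [dev=D fix=D main=A]
After op 6 (commit): HEAD=fix@N [dev=D fix=N main=A]
After op 7 (branch): HEAD=fix@N [dev=D feat=N fix=N main=A]
After op 8 (commit): HEAD=fix@H [dev=D feat=N fix=H main=A]
After op 9 (checkout): HEAD=main@A [dev=D feat=N fix=H main=A]
commit A: parents=[]
commit D: parents=['A']
commit H: parents=['N']
commit N: parents=['D']

Answer: A D N H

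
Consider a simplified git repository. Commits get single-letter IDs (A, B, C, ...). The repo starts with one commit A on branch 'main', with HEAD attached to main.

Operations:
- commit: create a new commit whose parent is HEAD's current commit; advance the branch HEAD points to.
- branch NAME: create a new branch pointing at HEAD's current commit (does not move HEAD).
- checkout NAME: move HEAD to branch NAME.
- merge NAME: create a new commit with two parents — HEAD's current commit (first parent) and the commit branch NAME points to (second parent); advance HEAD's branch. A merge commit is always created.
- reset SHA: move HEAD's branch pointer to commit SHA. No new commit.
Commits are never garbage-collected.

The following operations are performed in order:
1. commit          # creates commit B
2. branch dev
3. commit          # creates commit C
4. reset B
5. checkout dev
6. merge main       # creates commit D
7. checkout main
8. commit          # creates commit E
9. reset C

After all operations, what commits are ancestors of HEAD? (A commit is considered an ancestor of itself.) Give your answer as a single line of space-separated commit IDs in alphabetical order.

After op 1 (commit): HEAD=main@B [main=B]
After op 2 (branch): HEAD=main@B [dev=B main=B]
After op 3 (commit): HEAD=main@C [dev=B main=C]
After op 4 (reset): HEAD=main@B [dev=B main=B]
After op 5 (checkout): HEAD=dev@B [dev=B main=B]
After op 6 (merge): HEAD=dev@D [dev=D main=B]
After op 7 (checkout): HEAD=main@B [dev=D main=B]
After op 8 (commit): HEAD=main@E [dev=D main=E]
After op 9 (reset): HEAD=main@C [dev=D main=C]

Answer: A B C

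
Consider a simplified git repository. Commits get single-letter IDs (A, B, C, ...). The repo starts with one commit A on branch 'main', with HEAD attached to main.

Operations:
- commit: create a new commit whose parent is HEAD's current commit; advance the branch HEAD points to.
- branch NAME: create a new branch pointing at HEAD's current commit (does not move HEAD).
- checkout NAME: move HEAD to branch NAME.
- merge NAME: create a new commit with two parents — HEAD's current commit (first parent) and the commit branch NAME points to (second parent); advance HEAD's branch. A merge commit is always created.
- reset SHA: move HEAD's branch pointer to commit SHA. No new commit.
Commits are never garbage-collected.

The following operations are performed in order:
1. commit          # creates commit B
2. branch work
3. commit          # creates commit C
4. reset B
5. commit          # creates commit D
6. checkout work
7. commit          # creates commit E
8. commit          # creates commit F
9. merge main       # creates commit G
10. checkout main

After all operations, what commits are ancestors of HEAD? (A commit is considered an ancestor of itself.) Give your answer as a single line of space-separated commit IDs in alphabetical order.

After op 1 (commit): HEAD=main@B [main=B]
After op 2 (branch): HEAD=main@B [main=B work=B]
After op 3 (commit): HEAD=main@C [main=C work=B]
After op 4 (reset): HEAD=main@B [main=B work=B]
After op 5 (commit): HEAD=main@D [main=D work=B]
After op 6 (checkout): HEAD=work@B [main=D work=B]
After op 7 (commit): HEAD=work@E [main=D work=E]
After op 8 (commit): HEAD=work@F [main=D work=F]
After op 9 (merge): HEAD=work@G [main=D work=G]
After op 10 (checkout): HEAD=main@D [main=D work=G]

Answer: A B D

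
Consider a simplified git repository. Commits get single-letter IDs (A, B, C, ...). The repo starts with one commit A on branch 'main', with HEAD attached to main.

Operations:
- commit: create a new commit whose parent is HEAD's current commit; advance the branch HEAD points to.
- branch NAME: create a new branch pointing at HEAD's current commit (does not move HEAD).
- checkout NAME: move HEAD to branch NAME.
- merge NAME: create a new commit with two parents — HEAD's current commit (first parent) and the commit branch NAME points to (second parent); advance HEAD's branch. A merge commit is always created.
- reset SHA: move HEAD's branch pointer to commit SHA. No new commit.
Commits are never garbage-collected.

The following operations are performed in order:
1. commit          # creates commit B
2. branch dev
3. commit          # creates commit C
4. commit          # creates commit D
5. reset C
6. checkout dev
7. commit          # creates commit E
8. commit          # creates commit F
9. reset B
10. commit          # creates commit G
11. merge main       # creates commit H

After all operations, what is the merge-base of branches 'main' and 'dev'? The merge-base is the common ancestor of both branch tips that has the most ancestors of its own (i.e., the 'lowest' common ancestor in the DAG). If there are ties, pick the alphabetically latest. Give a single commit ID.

After op 1 (commit): HEAD=main@B [main=B]
After op 2 (branch): HEAD=main@B [dev=B main=B]
After op 3 (commit): HEAD=main@C [dev=B main=C]
After op 4 (commit): HEAD=main@D [dev=B main=D]
After op 5 (reset): HEAD=main@C [dev=B main=C]
After op 6 (checkout): HEAD=dev@B [dev=B main=C]
After op 7 (commit): HEAD=dev@E [dev=E main=C]
After op 8 (commit): HEAD=dev@F [dev=F main=C]
After op 9 (reset): HEAD=dev@B [dev=B main=C]
After op 10 (commit): HEAD=dev@G [dev=G main=C]
After op 11 (merge): HEAD=dev@H [dev=H main=C]
ancestors(main=C): ['A', 'B', 'C']
ancestors(dev=H): ['A', 'B', 'C', 'G', 'H']
common: ['A', 'B', 'C']

Answer: C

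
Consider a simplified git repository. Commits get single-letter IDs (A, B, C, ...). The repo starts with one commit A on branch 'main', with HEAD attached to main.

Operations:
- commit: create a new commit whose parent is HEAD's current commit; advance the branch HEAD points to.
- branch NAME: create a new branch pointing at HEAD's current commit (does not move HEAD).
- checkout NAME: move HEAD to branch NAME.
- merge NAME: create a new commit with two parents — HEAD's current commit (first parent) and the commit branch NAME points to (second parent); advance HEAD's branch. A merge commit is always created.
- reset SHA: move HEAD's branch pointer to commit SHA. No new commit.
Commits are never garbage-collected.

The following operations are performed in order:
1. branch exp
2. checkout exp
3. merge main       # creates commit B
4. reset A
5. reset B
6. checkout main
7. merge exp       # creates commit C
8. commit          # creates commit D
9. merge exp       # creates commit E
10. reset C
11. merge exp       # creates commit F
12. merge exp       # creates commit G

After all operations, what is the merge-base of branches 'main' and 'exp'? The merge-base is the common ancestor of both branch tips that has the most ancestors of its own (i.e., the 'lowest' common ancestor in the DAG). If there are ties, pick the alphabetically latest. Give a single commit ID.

After op 1 (branch): HEAD=main@A [exp=A main=A]
After op 2 (checkout): HEAD=exp@A [exp=A main=A]
After op 3 (merge): HEAD=exp@B [exp=B main=A]
After op 4 (reset): HEAD=exp@A [exp=A main=A]
After op 5 (reset): HEAD=exp@B [exp=B main=A]
After op 6 (checkout): HEAD=main@A [exp=B main=A]
After op 7 (merge): HEAD=main@C [exp=B main=C]
After op 8 (commit): HEAD=main@D [exp=B main=D]
After op 9 (merge): HEAD=main@E [exp=B main=E]
After op 10 (reset): HEAD=main@C [exp=B main=C]
After op 11 (merge): HEAD=main@F [exp=B main=F]
After op 12 (merge): HEAD=main@G [exp=B main=G]
ancestors(main=G): ['A', 'B', 'C', 'F', 'G']
ancestors(exp=B): ['A', 'B']
common: ['A', 'B']

Answer: B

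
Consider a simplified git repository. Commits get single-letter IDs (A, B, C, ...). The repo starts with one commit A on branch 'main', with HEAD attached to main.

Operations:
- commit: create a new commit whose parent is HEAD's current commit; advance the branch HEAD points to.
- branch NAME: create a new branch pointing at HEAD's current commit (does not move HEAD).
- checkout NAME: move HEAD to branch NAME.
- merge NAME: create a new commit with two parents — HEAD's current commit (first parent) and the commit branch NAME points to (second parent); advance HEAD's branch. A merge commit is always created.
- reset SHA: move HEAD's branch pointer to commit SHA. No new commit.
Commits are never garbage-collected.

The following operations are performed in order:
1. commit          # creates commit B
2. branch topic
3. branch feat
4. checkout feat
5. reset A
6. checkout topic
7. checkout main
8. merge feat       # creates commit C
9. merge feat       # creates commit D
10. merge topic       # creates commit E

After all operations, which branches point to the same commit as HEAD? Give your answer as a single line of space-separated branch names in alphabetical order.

Answer: main

Derivation:
After op 1 (commit): HEAD=main@B [main=B]
After op 2 (branch): HEAD=main@B [main=B topic=B]
After op 3 (branch): HEAD=main@B [feat=B main=B topic=B]
After op 4 (checkout): HEAD=feat@B [feat=B main=B topic=B]
After op 5 (reset): HEAD=feat@A [feat=A main=B topic=B]
After op 6 (checkout): HEAD=topic@B [feat=A main=B topic=B]
After op 7 (checkout): HEAD=main@B [feat=A main=B topic=B]
After op 8 (merge): HEAD=main@C [feat=A main=C topic=B]
After op 9 (merge): HEAD=main@D [feat=A main=D topic=B]
After op 10 (merge): HEAD=main@E [feat=A main=E topic=B]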